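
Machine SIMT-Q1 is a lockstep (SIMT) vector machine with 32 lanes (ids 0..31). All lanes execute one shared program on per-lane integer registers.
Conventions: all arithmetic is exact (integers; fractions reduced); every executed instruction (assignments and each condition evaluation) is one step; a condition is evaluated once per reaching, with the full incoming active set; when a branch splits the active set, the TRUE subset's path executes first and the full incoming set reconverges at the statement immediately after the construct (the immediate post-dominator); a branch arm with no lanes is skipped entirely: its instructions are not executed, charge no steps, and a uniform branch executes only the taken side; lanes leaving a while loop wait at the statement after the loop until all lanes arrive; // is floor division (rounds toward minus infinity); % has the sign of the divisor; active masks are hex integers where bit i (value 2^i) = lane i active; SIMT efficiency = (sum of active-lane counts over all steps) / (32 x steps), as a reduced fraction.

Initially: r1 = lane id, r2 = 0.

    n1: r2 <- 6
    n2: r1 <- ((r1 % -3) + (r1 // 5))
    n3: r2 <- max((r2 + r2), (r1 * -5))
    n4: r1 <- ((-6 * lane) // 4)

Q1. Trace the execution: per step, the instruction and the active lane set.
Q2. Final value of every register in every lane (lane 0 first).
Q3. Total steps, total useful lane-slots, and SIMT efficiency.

step 0: r2 <- 6                      0xffffffff
step 1: r1 <- ((r1 % -3) + (r1 // 5)) 0xffffffff
step 2: r2 <- max((r2 + r2), (r1 * -5)) 0xffffffff
step 3: r1 <- ((-6 * lane) // 4)     0xffffffff

Answer: 4 steps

r1: 0,-2,-3,-5,-6,-8,-9,-11,-12,-14,-15,-17,-18,-20,-21,-23,-24,-26,-27,-29,-30,-32,-33,-35,-36,-38,-39,-41,-42,-44,-45,-47
r2: 12,12,12,12,12,12,12,12,12,12,12,12,12,12,12,12,12,12,12,12,12,12,12,12,12,12,12,12,12,12,12,12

steps = 4; useful = 128; efficiency = 128/128 = 1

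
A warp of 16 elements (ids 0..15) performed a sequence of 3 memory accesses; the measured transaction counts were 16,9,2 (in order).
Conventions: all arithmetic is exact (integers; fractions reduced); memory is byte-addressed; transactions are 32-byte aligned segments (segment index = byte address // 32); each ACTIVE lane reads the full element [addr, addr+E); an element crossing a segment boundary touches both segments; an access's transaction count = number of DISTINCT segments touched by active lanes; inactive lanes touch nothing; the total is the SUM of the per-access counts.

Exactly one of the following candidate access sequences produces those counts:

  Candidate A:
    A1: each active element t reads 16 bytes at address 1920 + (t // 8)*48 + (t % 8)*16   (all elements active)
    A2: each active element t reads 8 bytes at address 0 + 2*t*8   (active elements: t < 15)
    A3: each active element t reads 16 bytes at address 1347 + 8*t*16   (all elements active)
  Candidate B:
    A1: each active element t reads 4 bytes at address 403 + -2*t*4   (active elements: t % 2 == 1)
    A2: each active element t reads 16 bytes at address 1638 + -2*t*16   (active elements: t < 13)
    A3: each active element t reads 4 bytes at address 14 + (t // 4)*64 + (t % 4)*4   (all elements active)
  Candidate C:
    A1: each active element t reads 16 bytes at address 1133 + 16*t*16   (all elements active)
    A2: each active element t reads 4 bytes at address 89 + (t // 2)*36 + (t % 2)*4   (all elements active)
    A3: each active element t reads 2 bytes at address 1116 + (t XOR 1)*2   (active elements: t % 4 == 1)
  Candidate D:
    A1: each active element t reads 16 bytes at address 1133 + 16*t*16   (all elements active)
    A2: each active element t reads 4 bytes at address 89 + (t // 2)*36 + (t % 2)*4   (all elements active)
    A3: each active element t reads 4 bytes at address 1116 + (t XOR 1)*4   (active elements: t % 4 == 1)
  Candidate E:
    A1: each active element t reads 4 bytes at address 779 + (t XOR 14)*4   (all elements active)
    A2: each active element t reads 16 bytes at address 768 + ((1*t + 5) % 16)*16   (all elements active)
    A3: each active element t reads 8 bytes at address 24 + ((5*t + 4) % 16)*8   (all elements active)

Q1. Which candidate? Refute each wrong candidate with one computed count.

A: A1 gives 6 transactions, not 16
B: A1 gives 5 transactions, not 16
D: A3 gives 3 transactions, not 2
E: A1 gives 3 transactions, not 16
C: all counts match (16,9,2)

Answer: C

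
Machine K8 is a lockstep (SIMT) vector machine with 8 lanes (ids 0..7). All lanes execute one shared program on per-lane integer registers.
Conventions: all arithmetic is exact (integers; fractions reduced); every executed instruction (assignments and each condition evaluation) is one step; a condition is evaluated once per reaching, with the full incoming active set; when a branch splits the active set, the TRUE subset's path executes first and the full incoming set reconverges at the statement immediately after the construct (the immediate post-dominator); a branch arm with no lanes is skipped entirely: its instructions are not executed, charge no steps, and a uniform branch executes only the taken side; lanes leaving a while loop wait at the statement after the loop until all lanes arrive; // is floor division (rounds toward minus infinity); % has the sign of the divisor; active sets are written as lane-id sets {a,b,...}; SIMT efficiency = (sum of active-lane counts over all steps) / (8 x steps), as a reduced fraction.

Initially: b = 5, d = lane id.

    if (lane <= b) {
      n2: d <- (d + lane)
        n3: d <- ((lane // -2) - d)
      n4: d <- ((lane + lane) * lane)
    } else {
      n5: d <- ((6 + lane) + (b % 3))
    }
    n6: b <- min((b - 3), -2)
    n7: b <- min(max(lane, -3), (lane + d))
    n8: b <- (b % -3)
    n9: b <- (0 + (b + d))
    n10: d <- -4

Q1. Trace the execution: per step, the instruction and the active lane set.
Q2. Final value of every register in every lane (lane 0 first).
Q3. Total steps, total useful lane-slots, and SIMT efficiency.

step 0: eval (lane <= b)             {0,1,2,3,4,5,6,7}
step 1: d <- (d + lane)              {0,1,2,3,4,5}
step 2: d <- ((lane // -2) - d)      {0,1,2,3,4,5}
step 3: d <- ((lane + lane) * lane)  {0,1,2,3,4,5}
step 4: d <- ((6 + lane) + (b % 3))  {6,7}
step 5: b <- min((b - 3), -2)        {0,1,2,3,4,5,6,7}
step 6: b <- min(max(lane, -3), (lane + d)) {0,1,2,3,4,5,6,7}
step 7: b <- (b % -3)                {0,1,2,3,4,5,6,7}
step 8: b <- (0 + (b + d))           {0,1,2,3,4,5,6,7}
step 9: d <- -4                      {0,1,2,3,4,5,6,7}

Answer: 10 steps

b: 0,0,7,18,30,49,14,13
d: -4,-4,-4,-4,-4,-4,-4,-4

steps = 10; useful = 68; efficiency = 68/80 = 17/20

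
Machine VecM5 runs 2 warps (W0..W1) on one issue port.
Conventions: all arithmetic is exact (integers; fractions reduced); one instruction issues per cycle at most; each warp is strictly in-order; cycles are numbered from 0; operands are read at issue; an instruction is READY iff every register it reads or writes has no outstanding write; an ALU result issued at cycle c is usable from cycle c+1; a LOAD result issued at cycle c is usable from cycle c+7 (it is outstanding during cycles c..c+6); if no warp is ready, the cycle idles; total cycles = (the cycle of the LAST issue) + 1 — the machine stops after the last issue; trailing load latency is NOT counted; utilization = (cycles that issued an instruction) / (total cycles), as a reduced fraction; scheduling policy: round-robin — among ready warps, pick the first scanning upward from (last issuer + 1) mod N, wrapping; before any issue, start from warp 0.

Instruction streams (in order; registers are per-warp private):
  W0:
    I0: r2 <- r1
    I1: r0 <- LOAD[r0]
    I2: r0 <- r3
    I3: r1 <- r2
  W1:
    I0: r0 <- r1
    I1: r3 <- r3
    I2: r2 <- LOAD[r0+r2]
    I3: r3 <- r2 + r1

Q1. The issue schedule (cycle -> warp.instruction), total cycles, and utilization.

cycle 0: W0.I0
cycle 1: W1.I0
cycle 2: W0.I1
cycle 3: W1.I1
cycle 4: W1.I2
cycle 5: idle
cycle 6: idle
cycle 7: idle
cycle 8: idle
cycle 9: W0.I2
cycle 10: W0.I3
cycle 11: W1.I3

Answer: 12 cycles, utilization 2/3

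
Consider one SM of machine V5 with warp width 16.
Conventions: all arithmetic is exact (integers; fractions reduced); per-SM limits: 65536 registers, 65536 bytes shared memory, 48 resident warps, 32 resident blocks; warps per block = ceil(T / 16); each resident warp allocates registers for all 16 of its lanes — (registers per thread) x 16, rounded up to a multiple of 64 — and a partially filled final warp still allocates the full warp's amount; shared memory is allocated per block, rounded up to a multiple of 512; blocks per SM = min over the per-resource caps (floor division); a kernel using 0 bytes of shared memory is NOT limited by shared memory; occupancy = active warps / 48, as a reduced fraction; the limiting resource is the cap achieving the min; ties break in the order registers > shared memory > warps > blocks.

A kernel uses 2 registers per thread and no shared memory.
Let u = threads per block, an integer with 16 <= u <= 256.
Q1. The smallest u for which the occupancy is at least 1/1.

Answer: u = 17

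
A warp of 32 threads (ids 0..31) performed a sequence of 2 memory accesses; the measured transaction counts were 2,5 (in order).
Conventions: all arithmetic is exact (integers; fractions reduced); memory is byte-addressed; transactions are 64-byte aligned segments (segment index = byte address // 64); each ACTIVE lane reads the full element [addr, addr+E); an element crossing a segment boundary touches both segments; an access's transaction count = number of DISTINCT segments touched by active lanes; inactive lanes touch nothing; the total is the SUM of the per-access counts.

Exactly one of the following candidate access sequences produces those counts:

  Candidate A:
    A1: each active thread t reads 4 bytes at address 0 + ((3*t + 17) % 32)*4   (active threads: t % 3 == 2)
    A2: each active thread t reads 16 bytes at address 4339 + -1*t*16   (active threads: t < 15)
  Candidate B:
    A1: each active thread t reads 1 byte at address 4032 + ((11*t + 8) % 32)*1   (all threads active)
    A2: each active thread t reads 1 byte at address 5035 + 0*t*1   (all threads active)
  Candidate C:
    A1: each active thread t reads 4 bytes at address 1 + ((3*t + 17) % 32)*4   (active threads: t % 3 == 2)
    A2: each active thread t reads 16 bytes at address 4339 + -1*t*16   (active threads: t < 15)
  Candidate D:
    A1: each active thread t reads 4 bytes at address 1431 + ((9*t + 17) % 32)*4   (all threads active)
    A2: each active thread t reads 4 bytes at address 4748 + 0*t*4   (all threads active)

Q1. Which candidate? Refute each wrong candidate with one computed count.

B: A1 gives 1 transaction, not 2
C: A1 gives 3 transactions, not 2
D: A1 gives 3 transactions, not 2
A: all counts match (2,5)

Answer: A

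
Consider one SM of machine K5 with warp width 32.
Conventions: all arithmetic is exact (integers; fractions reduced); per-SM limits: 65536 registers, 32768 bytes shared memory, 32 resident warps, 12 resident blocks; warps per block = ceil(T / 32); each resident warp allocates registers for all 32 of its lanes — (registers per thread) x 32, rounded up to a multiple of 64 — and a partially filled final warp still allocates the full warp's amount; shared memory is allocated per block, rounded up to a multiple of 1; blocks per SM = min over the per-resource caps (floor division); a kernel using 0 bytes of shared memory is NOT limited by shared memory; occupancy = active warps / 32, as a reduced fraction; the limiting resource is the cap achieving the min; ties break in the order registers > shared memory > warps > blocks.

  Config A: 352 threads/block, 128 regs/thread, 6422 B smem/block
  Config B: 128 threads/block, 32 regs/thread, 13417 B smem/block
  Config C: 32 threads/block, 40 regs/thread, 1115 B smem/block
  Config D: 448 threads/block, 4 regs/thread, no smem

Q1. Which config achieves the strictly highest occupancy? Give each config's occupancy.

occupancies: A 11/32, B 1/4, C 3/8, D 7/8

Answer: D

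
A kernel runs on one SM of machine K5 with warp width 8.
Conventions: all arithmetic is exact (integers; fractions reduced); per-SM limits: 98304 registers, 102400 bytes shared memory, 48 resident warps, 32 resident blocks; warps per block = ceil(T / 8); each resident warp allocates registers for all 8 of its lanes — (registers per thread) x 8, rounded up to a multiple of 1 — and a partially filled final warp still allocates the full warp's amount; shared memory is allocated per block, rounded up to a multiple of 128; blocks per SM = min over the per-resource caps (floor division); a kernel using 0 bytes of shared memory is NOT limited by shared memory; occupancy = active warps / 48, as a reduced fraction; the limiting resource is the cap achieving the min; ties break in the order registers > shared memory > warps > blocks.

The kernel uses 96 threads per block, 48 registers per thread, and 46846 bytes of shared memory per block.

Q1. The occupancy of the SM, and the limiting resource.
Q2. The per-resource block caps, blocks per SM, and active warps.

Answer: occupancy 1/2, limited by shared memory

registers: 21 blocks
shared memory: 2 blocks
warps: 4 blocks
blocks: 32 blocks

Answer: 2 blocks, 24 active warps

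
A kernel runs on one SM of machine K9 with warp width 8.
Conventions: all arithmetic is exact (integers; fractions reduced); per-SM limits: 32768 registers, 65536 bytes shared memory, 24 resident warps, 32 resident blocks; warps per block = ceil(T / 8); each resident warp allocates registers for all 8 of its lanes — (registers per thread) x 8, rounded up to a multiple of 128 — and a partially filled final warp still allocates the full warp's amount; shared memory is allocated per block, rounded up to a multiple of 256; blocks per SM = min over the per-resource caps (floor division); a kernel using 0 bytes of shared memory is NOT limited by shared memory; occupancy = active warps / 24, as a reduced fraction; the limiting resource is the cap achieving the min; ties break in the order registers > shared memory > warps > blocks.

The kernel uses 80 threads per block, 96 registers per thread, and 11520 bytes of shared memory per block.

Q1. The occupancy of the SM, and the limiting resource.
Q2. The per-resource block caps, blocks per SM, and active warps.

Answer: occupancy 5/6, limited by warps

registers: 4 blocks
shared memory: 5 blocks
warps: 2 blocks
blocks: 32 blocks

Answer: 2 blocks, 20 active warps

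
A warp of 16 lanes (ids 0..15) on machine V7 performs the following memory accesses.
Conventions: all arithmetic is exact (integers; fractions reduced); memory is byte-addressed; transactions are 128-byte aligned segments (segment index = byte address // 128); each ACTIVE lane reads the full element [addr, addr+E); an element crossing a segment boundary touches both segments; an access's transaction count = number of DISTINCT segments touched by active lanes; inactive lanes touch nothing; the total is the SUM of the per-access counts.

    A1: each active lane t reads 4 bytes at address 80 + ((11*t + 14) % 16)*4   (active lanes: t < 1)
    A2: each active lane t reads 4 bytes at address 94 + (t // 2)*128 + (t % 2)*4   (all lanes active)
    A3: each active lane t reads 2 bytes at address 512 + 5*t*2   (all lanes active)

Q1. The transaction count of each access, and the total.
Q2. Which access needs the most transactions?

A1: 1 transaction
A2: 8 transactions
A3: 2 transactions

Answer: 1,8,2; total 11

Answer: A2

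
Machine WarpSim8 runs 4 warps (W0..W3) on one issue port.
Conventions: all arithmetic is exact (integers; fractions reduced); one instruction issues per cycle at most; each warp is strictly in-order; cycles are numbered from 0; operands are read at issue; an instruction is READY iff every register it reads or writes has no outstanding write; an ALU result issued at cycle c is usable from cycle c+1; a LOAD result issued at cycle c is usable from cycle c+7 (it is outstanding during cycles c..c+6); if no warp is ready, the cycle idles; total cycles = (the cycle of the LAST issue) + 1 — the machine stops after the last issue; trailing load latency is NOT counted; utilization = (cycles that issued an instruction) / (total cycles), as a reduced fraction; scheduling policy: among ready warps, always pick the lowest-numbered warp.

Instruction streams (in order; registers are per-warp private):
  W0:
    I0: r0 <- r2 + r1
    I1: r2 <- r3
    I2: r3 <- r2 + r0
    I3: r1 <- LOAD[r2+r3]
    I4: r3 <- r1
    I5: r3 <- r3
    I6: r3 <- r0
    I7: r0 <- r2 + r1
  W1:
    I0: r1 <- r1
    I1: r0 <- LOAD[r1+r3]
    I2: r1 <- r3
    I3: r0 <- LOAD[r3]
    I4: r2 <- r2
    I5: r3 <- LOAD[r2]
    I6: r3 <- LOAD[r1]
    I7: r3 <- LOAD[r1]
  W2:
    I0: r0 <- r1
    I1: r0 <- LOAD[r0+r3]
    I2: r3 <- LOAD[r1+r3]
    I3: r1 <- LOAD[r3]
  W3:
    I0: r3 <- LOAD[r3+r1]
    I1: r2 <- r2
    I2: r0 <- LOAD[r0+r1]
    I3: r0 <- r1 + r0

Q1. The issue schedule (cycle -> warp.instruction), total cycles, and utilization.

cycle 0: W0.I0
cycle 1: W0.I1
cycle 2: W0.I2
cycle 3: W0.I3
cycle 4: W1.I0
cycle 5: W1.I1
cycle 6: W1.I2
cycle 7: W2.I0
cycle 8: W2.I1
cycle 9: W2.I2
cycle 10: W0.I4
cycle 11: W0.I5
cycle 12: W0.I6
cycle 13: W0.I7
cycle 14: W1.I3
cycle 15: W1.I4
cycle 16: W1.I5
cycle 17: W2.I3
cycle 18: W3.I0
cycle 19: W3.I1
cycle 20: W3.I2
cycle 21: idle
cycle 22: idle
cycle 23: W1.I6
cycle 24: idle
cycle 25: idle
cycle 26: idle
cycle 27: W3.I3
cycle 28: idle
cycle 29: idle
cycle 30: W1.I7

Answer: 31 cycles, utilization 24/31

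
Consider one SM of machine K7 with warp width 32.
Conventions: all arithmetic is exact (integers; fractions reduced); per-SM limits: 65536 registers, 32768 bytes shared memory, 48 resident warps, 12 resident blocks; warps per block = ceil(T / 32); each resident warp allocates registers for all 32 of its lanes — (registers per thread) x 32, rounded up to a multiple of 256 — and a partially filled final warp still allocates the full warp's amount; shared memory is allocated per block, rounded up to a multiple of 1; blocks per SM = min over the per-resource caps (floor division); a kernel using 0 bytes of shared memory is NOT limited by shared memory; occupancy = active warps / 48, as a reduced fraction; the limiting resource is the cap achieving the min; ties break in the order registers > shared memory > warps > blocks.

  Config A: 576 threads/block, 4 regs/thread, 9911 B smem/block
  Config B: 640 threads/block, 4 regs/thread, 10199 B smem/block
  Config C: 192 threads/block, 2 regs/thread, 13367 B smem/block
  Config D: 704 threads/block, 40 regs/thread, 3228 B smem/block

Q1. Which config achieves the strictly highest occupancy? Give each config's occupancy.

occupancies: A 3/4, B 5/6, C 1/4, D 11/12

Answer: D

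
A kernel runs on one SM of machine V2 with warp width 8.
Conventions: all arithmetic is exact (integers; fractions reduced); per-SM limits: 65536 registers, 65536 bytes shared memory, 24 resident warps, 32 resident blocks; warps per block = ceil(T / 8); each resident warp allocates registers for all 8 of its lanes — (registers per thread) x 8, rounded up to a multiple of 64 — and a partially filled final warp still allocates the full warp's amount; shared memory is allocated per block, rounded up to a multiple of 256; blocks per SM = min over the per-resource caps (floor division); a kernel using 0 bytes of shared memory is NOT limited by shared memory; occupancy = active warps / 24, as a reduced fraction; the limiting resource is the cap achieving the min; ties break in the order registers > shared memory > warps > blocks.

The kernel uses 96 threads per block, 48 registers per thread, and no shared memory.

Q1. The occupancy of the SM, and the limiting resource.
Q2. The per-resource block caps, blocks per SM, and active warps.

Answer: occupancy 1, limited by warps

registers: 14 blocks
shared memory: no limit (kernel uses none)
warps: 2 blocks
blocks: 32 blocks

Answer: 2 blocks, 24 active warps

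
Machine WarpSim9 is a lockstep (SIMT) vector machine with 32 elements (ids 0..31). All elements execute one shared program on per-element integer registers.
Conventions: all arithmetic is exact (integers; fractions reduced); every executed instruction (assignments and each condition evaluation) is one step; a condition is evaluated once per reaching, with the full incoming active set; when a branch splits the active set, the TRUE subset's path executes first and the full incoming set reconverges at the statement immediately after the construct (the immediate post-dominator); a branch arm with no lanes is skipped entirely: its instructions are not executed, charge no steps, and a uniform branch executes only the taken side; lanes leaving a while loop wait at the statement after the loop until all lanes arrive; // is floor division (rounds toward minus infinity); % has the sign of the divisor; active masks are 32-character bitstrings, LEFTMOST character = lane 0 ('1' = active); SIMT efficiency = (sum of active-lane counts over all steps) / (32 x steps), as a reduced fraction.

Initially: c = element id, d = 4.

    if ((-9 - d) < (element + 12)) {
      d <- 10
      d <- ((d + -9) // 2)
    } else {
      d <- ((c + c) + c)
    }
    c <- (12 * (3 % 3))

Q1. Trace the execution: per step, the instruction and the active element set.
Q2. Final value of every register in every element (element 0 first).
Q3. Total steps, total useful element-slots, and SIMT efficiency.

step 0: eval ((-9 - d) < (element + 12)) 11111111111111111111111111111111
step 1: d <- 10                      11111111111111111111111111111111
step 2: d <- ((d + -9) // 2)         11111111111111111111111111111111
step 3: c <- (12 * (3 % 3))          11111111111111111111111111111111

Answer: 4 steps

c: 0,0,0,0,0,0,0,0,0,0,0,0,0,0,0,0,0,0,0,0,0,0,0,0,0,0,0,0,0,0,0,0
d: 0,0,0,0,0,0,0,0,0,0,0,0,0,0,0,0,0,0,0,0,0,0,0,0,0,0,0,0,0,0,0,0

steps = 4; useful = 128; efficiency = 128/128 = 1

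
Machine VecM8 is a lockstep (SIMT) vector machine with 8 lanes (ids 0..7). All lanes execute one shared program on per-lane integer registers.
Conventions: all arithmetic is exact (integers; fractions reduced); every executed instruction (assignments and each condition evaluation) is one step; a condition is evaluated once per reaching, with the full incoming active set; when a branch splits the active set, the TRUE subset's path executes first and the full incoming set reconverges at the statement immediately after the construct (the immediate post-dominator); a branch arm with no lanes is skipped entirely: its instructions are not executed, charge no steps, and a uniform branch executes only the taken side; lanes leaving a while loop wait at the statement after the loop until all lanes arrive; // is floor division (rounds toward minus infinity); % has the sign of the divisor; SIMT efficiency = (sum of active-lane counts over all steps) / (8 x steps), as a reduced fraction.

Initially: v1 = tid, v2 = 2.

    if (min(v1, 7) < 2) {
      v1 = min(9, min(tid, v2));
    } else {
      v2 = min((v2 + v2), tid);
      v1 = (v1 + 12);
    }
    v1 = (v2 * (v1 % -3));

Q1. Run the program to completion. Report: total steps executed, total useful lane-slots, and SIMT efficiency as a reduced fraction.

Answer: 5 steps, 30 useful, 3/4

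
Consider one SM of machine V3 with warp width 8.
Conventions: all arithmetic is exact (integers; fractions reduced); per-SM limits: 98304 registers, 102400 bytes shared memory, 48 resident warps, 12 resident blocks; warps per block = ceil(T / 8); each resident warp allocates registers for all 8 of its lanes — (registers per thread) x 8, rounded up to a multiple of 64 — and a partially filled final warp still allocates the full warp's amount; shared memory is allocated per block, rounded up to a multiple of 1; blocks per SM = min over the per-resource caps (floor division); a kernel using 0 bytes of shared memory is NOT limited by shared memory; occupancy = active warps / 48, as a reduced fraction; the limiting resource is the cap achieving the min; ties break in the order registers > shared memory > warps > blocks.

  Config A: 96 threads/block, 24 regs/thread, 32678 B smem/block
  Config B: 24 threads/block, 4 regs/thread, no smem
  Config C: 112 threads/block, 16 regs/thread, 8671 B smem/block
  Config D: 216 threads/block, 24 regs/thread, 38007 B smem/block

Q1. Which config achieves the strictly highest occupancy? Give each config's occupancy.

occupancies: A 3/4, B 3/4, C 7/8, D 9/16

Answer: C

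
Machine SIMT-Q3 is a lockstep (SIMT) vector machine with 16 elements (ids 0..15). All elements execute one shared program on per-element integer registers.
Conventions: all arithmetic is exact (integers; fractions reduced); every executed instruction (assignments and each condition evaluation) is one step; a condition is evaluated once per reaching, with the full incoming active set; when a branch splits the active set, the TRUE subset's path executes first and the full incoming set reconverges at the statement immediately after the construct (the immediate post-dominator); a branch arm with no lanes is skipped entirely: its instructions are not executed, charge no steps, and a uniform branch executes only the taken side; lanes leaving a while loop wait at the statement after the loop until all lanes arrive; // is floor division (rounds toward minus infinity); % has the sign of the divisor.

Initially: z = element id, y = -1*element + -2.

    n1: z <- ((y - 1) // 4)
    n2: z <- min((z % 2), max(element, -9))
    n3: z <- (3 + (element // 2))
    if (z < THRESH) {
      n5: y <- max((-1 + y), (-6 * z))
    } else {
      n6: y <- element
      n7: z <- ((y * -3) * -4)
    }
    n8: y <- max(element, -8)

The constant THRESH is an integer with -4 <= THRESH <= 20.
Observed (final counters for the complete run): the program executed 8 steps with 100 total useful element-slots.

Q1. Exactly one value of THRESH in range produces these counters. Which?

Answer: THRESH = 9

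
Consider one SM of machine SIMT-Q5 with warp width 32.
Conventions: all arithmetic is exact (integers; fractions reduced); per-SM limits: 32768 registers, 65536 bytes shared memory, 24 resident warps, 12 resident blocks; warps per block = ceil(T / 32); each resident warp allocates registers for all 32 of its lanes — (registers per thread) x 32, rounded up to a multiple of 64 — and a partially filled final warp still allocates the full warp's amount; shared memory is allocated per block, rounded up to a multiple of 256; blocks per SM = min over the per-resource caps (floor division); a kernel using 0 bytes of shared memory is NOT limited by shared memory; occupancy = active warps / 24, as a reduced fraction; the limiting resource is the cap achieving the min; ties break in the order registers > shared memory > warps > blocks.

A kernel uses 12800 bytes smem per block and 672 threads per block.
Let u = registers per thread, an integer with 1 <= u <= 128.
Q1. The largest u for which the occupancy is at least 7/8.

Answer: u = 48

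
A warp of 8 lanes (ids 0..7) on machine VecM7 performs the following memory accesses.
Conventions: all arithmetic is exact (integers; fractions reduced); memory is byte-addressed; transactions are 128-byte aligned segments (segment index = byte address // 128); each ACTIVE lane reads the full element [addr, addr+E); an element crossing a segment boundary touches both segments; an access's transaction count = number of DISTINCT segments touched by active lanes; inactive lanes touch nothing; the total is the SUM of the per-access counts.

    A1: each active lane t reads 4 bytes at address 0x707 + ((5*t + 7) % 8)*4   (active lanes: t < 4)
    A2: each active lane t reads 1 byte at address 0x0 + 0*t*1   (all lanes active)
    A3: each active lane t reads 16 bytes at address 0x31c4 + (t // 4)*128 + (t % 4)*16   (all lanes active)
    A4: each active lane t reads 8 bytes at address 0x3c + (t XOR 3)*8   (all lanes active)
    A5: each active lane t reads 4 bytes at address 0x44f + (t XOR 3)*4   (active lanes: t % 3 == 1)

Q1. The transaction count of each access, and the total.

A1: 1 transaction
A2: 1 transaction
A3: 3 transactions
A4: 1 transaction
A5: 1 transaction

Answer: 1,1,3,1,1; total 7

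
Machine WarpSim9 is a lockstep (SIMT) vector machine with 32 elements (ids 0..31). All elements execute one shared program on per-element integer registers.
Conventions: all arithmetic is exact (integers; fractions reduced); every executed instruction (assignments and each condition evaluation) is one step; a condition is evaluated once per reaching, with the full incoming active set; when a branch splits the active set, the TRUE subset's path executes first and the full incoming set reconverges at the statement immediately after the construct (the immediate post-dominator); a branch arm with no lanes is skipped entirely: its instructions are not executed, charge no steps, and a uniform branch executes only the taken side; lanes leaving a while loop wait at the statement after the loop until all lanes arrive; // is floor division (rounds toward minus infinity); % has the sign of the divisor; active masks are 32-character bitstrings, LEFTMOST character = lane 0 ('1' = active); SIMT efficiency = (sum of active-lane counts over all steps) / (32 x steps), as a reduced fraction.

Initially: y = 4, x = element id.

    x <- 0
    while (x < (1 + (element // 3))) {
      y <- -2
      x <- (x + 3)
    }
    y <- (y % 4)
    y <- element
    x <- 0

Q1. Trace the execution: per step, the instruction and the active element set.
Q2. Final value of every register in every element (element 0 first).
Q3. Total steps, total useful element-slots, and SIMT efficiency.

step 0: x <- 0                       11111111111111111111111111111111
step 1: eval (x < (1 + (element // 3))) 11111111111111111111111111111111
step 2: y <- -2                      11111111111111111111111111111111
step 3: x <- (x + 3)                 11111111111111111111111111111111
step 4: eval (x < (1 + (element // 3))) 11111111111111111111111111111111
step 5: y <- -2                      00000000011111111111111111111111
step 6: x <- (x + 3)                 00000000011111111111111111111111
step 7: eval (x < (1 + (element // 3))) 00000000011111111111111111111111
step 8: y <- -2                      00000000000000000011111111111111
step 9: x <- (x + 3)                 00000000000000000011111111111111
step 10: eval (x < (1 + (element // 3))) 00000000000000000011111111111111
step 11: y <- -2                      00000000000000000000000000011111
step 12: x <- (x + 3)                 00000000000000000000000000011111
step 13: eval (x < (1 + (element // 3))) 00000000000000000000000000011111
step 14: y <- (y % 4)                 11111111111111111111111111111111
step 15: y <- element                 11111111111111111111111111111111
step 16: x <- 0                       11111111111111111111111111111111

Answer: 17 steps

y: 0,1,2,3,4,5,6,7,8,9,10,11,12,13,14,15,16,17,18,19,20,21,22,23,24,25,26,27,28,29,30,31
x: 0,0,0,0,0,0,0,0,0,0,0,0,0,0,0,0,0,0,0,0,0,0,0,0,0,0,0,0,0,0,0,0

steps = 17; useful = 382; efficiency = 382/544 = 191/272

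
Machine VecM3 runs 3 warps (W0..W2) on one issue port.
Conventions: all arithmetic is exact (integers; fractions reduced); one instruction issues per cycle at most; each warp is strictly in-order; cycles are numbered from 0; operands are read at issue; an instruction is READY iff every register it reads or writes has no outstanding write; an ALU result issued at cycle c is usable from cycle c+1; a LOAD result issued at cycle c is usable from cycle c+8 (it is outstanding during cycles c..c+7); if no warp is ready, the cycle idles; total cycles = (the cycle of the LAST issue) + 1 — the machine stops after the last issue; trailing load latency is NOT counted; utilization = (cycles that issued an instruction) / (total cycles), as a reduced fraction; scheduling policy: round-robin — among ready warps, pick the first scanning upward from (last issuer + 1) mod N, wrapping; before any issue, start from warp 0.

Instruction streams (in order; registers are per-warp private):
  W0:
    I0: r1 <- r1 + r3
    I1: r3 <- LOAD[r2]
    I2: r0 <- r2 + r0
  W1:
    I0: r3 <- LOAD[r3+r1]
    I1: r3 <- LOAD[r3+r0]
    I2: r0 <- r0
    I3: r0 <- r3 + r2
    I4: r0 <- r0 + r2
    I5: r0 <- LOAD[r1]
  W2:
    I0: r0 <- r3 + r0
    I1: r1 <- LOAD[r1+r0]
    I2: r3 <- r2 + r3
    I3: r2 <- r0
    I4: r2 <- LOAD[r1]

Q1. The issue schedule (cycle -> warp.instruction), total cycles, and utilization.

cycle 0: W0.I0
cycle 1: W1.I0
cycle 2: W2.I0
cycle 3: W0.I1
cycle 4: W2.I1
cycle 5: W0.I2
cycle 6: W2.I2
cycle 7: W2.I3
cycle 8: idle
cycle 9: W1.I1
cycle 10: W1.I2
cycle 11: idle
cycle 12: W2.I4
cycle 13: idle
cycle 14: idle
cycle 15: idle
cycle 16: idle
cycle 17: W1.I3
cycle 18: W1.I4
cycle 19: W1.I5

Answer: 20 cycles, utilization 7/10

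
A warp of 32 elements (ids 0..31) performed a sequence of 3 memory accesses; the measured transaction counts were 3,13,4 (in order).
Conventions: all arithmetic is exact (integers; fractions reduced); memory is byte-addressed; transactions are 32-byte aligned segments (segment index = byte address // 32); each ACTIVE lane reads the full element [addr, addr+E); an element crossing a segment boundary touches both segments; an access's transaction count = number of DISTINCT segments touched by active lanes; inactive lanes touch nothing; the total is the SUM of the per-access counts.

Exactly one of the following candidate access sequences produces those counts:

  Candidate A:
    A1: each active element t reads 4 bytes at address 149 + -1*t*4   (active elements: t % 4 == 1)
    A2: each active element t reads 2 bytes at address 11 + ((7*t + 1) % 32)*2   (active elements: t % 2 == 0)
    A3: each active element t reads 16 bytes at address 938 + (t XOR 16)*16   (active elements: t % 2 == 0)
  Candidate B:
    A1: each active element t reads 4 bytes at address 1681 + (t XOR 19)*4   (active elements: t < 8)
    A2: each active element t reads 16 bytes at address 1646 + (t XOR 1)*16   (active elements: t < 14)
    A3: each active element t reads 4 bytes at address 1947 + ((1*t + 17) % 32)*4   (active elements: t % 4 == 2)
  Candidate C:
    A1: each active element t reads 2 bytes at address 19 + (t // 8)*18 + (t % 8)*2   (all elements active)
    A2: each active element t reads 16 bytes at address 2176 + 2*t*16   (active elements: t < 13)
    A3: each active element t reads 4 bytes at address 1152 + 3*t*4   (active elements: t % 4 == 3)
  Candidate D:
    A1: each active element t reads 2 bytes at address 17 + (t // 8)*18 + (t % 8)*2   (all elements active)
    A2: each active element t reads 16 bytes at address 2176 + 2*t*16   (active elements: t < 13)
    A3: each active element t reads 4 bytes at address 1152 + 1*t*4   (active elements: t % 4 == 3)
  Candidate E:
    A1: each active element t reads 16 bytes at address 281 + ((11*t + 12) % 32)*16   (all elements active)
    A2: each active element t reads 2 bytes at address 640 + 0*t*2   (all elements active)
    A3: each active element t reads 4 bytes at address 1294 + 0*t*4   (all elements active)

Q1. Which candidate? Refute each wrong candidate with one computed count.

A: A1 gives 4 transactions, not 3
B: A1 gives 2 transactions, not 3
C: A3 gives 8 transactions, not 4
E: A1 gives 17 transactions, not 3
D: all counts match (3,13,4)

Answer: D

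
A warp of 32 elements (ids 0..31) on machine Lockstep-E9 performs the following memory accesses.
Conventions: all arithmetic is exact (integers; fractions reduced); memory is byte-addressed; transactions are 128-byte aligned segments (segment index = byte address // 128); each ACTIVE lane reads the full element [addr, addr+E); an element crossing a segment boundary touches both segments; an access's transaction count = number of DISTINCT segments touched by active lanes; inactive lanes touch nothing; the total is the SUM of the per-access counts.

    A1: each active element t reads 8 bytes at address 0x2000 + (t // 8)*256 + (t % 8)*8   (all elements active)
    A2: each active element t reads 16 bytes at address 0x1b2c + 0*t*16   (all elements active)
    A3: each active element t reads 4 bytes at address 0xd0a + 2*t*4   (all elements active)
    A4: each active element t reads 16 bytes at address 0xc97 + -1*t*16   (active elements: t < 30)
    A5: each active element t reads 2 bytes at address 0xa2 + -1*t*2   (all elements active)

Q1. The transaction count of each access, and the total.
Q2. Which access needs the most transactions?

A1: 4 transactions
A2: 1 transaction
A3: 3 transactions
A4: 5 transactions
A5: 2 transactions

Answer: 4,1,3,5,2; total 15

Answer: A4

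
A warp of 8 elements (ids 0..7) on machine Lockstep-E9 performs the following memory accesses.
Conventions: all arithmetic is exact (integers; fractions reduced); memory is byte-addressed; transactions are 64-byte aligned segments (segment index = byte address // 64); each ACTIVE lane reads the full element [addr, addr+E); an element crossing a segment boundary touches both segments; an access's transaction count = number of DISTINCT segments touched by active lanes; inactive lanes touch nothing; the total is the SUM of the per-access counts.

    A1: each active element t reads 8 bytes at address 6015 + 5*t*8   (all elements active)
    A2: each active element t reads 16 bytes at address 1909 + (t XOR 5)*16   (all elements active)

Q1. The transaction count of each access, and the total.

A1: 6 transactions
A2: 3 transactions

Answer: 6,3; total 9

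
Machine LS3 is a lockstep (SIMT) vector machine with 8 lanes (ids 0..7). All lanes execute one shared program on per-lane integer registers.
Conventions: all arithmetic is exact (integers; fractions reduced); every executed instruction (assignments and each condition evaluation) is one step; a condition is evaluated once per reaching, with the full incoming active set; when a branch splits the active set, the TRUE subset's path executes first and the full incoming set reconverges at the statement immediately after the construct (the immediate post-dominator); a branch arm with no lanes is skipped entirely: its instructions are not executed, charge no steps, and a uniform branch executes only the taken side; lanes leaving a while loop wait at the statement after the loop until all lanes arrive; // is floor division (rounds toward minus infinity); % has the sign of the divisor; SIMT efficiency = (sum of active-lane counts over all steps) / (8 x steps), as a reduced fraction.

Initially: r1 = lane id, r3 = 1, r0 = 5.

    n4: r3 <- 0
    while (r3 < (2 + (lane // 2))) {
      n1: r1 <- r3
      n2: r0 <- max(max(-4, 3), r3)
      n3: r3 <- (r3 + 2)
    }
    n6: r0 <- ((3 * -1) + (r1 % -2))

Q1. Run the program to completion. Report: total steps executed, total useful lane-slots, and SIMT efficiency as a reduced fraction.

Answer: 15 steps, 88 useful, 11/15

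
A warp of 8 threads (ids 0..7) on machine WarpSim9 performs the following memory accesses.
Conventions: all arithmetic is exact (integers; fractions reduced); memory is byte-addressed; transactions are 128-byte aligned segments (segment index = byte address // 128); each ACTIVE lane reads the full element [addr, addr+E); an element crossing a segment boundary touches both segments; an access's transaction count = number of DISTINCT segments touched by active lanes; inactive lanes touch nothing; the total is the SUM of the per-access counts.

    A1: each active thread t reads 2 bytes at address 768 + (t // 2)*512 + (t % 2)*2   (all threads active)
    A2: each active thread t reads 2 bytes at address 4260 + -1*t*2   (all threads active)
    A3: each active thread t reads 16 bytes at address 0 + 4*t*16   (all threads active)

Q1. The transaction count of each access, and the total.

A1: 4 transactions
A2: 1 transaction
A3: 4 transactions

Answer: 4,1,4; total 9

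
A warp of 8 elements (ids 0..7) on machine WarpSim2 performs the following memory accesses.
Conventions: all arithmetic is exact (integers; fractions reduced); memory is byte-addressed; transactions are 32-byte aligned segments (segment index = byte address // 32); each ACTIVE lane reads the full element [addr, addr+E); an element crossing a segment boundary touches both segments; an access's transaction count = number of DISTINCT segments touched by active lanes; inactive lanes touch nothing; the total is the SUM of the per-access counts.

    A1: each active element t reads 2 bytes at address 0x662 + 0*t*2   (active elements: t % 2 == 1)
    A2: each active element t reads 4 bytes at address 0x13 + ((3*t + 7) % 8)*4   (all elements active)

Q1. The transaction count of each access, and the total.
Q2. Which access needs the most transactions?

A1: 1 transaction
A2: 2 transactions

Answer: 1,2; total 3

Answer: A2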